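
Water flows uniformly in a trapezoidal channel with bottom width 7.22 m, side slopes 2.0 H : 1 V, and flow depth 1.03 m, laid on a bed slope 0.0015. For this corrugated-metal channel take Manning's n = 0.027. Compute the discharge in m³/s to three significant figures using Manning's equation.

A = (b + z·y)·y = (7.22 + 2.0×1.03)×1.03 = 9.558 m²
P = b + 2y√(1+z²) = 7.22 + 2×1.03×√(1+2.0²) = 11.83 m
R = A/P = 9.558/11.83 = 0.8082 m
Q = (1/n)·A·R^(2/3)·S^(1/2) = (1/0.027) × 9.558 × 0.8082^(2/3) × 0.0015^(1/2) = 11.90 m³/s

11.9 m³/s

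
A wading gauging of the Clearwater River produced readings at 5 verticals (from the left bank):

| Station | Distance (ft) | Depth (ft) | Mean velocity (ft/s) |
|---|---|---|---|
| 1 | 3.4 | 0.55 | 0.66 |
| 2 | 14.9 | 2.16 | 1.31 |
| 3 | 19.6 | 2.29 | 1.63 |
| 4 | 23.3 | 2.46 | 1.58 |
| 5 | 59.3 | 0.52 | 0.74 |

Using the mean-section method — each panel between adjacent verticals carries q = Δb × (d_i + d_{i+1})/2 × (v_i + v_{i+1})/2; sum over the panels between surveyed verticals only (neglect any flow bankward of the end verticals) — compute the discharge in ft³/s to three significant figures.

107 ft³/s

Panel 1-2: Δb = 11.5 ft, d̄ = (0.55+2.16)/2 = 1.355, v̄ = (0.66+1.31)/2 = 0.985 → q = 11.5×1.355×0.985 = 15.35 ft³/s
Panel 2-3: Δb = 4.7 ft, d̄ = (2.16+2.29)/2 = 2.225, v̄ = (1.31+1.63)/2 = 1.47 → q = 4.7×2.225×1.47 = 15.37 ft³/s
Panel 3-4: Δb = 3.7 ft, d̄ = (2.29+2.46)/2 = 2.375, v̄ = (1.63+1.58)/2 = 1.605 → q = 3.7×2.375×1.605 = 14.10 ft³/s
Panel 4-5: Δb = 36 ft, d̄ = (2.46+0.52)/2 = 1.49, v̄ = (1.58+0.74)/2 = 1.16 → q = 36×1.49×1.16 = 62.22 ft³/s
Q = Σ q = 107.0 ft³/s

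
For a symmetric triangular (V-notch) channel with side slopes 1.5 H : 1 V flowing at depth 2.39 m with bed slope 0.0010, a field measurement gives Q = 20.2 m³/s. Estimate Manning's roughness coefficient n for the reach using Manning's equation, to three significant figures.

A = z·y² = 1.5×2.39² = 8.568 m²
P = 2y√(1+z²) = 2×2.39×√(1+1.5²) = 8.617 m
R = A/P = 8.568/8.617 = 0.9943 m
n = (1/Q)·A·R^(2/3)·S^(1/2) = (1/20.2) × 8.568 × 0.9962 × 0.03162 = 0.01336

0.0134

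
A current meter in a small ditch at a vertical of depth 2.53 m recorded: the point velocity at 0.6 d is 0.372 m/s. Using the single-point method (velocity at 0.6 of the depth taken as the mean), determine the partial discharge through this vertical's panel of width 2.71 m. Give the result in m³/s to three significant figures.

2.55 m³/s

v̄ = v₀.₆ = 0.372 m/s
q = v̄ × d × w = 0.3720 × 2.53 × 2.71 = 2.551 m³/s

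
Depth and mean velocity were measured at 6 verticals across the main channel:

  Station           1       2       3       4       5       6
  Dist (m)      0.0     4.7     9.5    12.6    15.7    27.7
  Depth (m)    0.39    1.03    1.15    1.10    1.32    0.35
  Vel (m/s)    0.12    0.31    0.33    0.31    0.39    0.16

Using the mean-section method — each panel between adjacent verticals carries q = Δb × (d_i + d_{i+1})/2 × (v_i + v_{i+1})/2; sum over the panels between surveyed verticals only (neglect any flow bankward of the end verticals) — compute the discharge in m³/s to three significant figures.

7.58 m³/s

Panel 1-2: Δb = 4.7 m, d̄ = (0.39+1.03)/2 = 0.71, v̄ = (0.12+0.31)/2 = 0.215 → q = 4.7×0.71×0.215 = 0.7175 m³/s
Panel 2-3: Δb = 4.8 m, d̄ = (1.03+1.15)/2 = 1.09, v̄ = (0.31+0.33)/2 = 0.32 → q = 4.8×1.09×0.32 = 1.674 m³/s
Panel 3-4: Δb = 3.1 m, d̄ = (1.15+1.10)/2 = 1.125, v̄ = (0.33+0.31)/2 = 0.32 → q = 3.1×1.125×0.32 = 1.116 m³/s
Panel 4-5: Δb = 3.1 m, d̄ = (1.10+1.32)/2 = 1.21, v̄ = (0.31+0.39)/2 = 0.35 → q = 3.1×1.21×0.35 = 1.313 m³/s
Panel 5-6: Δb = 12 m, d̄ = (1.32+0.35)/2 = 0.835, v̄ = (0.39+0.16)/2 = 0.275 → q = 12×0.835×0.275 = 2.756 m³/s
Q = Σ q = 7.576 m³/s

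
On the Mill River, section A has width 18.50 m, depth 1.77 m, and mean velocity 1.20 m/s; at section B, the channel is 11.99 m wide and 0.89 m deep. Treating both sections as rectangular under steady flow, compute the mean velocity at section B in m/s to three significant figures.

3.68 m/s

Q = A₁V₁ = (18.50×1.77) × 1.20 = 39.29 m³/s
A₂ = 11.99 × 0.89 = 10.67 m²
V₂ = Q/A₂ = 39.29/10.67 = 3.682 m/s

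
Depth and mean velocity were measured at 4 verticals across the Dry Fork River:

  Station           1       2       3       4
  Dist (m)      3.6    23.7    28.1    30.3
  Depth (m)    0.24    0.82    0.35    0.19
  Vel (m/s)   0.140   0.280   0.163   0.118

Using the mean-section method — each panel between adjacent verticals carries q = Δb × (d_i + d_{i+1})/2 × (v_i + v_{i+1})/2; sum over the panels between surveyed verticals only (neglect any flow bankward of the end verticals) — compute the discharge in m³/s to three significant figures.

Panel 1-2: Δb = 20.1 m, d̄ = (0.24+0.82)/2 = 0.53, v̄ = (0.140+0.280)/2 = 0.21 → q = 20.1×0.53×0.21 = 2.237 m³/s
Panel 2-3: Δb = 4.4 m, d̄ = (0.82+0.35)/2 = 0.585, v̄ = (0.280+0.163)/2 = 0.2215 → q = 4.4×0.585×0.2215 = 0.5701 m³/s
Panel 3-4: Δb = 2.2 m, d̄ = (0.35+0.19)/2 = 0.27, v̄ = (0.163+0.118)/2 = 0.1405 → q = 2.2×0.27×0.1405 = 0.08346 m³/s
Q = Σ q = 2.891 m³/s

2.89 m³/s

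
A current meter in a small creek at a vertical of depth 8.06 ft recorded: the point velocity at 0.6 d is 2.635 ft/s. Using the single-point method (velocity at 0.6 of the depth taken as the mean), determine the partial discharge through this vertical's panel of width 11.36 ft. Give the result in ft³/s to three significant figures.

v̄ = v₀.₆ = 2.635 ft/s
q = v̄ × d × w = 2.635 × 8.06 × 11.36 = 241.3 ft³/s

241 ft³/s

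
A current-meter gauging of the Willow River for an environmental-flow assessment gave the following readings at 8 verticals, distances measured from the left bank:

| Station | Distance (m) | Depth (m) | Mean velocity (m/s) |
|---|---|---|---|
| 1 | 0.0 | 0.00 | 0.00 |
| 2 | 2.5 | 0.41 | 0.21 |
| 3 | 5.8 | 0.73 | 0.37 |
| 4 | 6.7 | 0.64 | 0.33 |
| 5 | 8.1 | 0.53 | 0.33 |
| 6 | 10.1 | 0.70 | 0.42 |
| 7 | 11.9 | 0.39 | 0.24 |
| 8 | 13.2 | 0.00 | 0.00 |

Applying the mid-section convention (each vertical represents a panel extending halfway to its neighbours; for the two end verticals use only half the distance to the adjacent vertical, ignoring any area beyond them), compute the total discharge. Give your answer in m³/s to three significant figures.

w_2 = (5.8 − 0.0)/2 = 2.9 m; q_2 = 0.21 × 0.41 × 2.9 = 0.2497 m³/s
w_3 = (6.7 − 2.5)/2 = 2.1 m; q_3 = 0.37 × 0.73 × 2.1 = 0.5672 m³/s
w_4 = (8.1 − 5.8)/2 = 1.15 m; q_4 = 0.33 × 0.64 × 1.15 = 0.2429 m³/s
w_5 = (10.1 − 6.7)/2 = 1.7 m; q_5 = 0.33 × 0.53 × 1.7 = 0.2973 m³/s
w_6 = (11.9 − 8.1)/2 = 1.9 m; q_6 = 0.42 × 0.70 × 1.9 = 0.5586 m³/s
w_7 = (13.2 − 10.1)/2 = 1.55 m; q_7 = 0.24 × 0.39 × 1.55 = 0.1451 m³/s
Stations 1, 8 contribute zero (depth or velocity is 0).
Q = Σ qᵢ = 2.061 m³/s

2.06 m³/s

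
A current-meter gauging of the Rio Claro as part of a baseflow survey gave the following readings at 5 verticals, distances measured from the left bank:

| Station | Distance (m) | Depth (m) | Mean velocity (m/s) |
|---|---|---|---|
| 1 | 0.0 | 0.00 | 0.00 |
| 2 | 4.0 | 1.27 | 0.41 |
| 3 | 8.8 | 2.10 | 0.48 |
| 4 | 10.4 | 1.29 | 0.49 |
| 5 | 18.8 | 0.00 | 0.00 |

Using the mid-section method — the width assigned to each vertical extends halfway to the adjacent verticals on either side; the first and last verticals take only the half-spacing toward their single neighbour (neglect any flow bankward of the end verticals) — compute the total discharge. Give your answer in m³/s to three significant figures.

8.68 m³/s

w_2 = (8.8 − 0.0)/2 = 4.4 m; q_2 = 0.41 × 1.27 × 4.4 = 2.291 m³/s
w_3 = (10.4 − 4.0)/2 = 3.2 m; q_3 = 0.48 × 2.10 × 3.2 = 3.226 m³/s
w_4 = (18.8 − 8.8)/2 = 5 m; q_4 = 0.49 × 1.29 × 5 = 3.161 m³/s
Stations 1, 5 contribute zero (depth or velocity is 0).
Q = Σ qᵢ = 8.677 m³/s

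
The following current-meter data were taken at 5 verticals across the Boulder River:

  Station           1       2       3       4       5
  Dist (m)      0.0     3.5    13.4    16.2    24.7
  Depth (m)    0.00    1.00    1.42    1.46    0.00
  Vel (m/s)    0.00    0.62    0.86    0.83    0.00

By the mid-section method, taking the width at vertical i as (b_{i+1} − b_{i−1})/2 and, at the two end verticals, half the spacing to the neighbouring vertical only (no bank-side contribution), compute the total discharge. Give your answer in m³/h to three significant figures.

67500 m³/h

w_2 = (13.4 − 0.0)/2 = 6.7 m; q_2 = 0.62 × 1.00 × 6.7 = 4.154 m³/s
w_3 = (16.2 − 3.5)/2 = 6.35 m; q_3 = 0.86 × 1.42 × 6.35 = 7.755 m³/s
w_4 = (24.7 − 13.4)/2 = 5.65 m; q_4 = 0.83 × 1.46 × 5.65 = 6.847 m³/s
Stations 1, 5 contribute zero (depth or velocity is 0).
Q = Σ qᵢ = 18.76 m³/s
= 18.76 × 3600 = 67520 m³/h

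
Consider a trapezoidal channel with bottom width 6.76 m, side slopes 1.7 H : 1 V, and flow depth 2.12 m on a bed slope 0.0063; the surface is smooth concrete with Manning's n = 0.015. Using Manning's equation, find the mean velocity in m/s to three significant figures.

6.79 m/s

A = (b + z·y)·y = (6.76 + 1.7×2.12)×2.12 = 21.97 m²
P = b + 2y√(1+z²) = 6.76 + 2×2.12×√(1+1.7²) = 15.12 m
R = A/P = 21.97/15.12 = 1.453 m
Q = (1/n)·A·R^(2/3)·S^(1/2) = (1/0.015) × 21.97 × 1.453^(2/3) × 0.0063^(1/2) = 149.1 m³/s
V = Q/A = 149.1/21.97 = 6.788 m/s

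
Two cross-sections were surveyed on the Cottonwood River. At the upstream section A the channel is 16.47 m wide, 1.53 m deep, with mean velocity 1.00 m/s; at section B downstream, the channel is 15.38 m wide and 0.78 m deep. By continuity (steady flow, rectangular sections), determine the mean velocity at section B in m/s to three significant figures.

2.10 m/s

Q = A₁V₁ = (16.47×1.53) × 1.00 = 25.20 m³/s
A₂ = 15.38 × 0.78 = 12.00 m²
V₂ = Q/A₂ = 25.20/12.00 = 2.101 m/s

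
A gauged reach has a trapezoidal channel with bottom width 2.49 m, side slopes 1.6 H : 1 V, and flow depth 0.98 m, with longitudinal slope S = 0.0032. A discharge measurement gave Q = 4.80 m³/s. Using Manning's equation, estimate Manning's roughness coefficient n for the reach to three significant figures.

0.0349

A = (b + z·y)·y = (2.49 + 1.6×0.98)×0.98 = 3.977 m²
P = b + 2y√(1+z²) = 2.49 + 2×0.98×√(1+1.6²) = 6.188 m
R = A/P = 3.977/6.188 = 0.6427 m
n = (1/Q)·A·R^(2/3)·S^(1/2) = (1/4.80) × 3.977 × 0.7447 × 0.05657 = 0.03490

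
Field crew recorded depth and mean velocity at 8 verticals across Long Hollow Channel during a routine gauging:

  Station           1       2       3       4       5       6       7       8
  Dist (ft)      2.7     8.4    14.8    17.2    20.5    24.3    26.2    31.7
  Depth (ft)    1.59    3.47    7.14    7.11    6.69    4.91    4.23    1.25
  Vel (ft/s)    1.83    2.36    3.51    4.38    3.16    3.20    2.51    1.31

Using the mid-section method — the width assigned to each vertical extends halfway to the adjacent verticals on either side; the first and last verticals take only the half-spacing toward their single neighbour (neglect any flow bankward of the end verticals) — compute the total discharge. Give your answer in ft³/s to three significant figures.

w_1 = (8.4 − 2.7)/2 = 2.85 ft; q_1 = 1.83 × 1.59 × 2.85 = 8.293 ft³/s
w_2 = (14.8 − 2.7)/2 = 6.05 ft; q_2 = 2.36 × 3.47 × 6.05 = 49.54 ft³/s
w_3 = (17.2 − 8.4)/2 = 4.4 ft; q_3 = 3.51 × 7.14 × 4.4 = 110.3 ft³/s
w_4 = (20.5 − 14.8)/2 = 2.85 ft; q_4 = 4.38 × 7.11 × 2.85 = 88.75 ft³/s
w_5 = (24.3 − 17.2)/2 = 3.55 ft; q_5 = 3.16 × 6.69 × 3.55 = 75.05 ft³/s
w_6 = (26.2 − 20.5)/2 = 2.85 ft; q_6 = 3.20 × 4.91 × 2.85 = 44.78 ft³/s
w_7 = (31.7 − 24.3)/2 = 3.7 ft; q_7 = 2.51 × 4.23 × 3.7 = 39.28 ft³/s
w_8 = (31.7 − 26.2)/2 = 2.75 ft; q_8 = 1.31 × 1.25 × 2.75 = 4.503 ft³/s
Q = Σ qᵢ = 420.5 ft³/s

420 ft³/s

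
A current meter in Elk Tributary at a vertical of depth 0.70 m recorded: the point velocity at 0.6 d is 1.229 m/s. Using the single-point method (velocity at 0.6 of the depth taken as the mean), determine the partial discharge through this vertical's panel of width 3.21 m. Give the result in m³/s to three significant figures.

v̄ = v₀.₆ = 1.229 m/s
q = v̄ × d × w = 1.229 × 0.70 × 3.21 = 2.762 m³/s

2.76 m³/s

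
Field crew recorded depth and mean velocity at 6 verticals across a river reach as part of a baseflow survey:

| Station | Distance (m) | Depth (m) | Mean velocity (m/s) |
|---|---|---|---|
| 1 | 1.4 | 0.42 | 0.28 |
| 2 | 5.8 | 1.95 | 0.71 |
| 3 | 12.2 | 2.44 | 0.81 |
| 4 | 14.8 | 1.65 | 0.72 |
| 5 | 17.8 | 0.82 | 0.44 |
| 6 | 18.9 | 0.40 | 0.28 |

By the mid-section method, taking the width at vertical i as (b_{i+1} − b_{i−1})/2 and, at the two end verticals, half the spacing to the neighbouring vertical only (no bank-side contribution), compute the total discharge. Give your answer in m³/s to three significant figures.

20.8 m³/s

w_1 = (5.8 − 1.4)/2 = 2.2 m; q_1 = 0.28 × 0.42 × 2.2 = 0.2587 m³/s
w_2 = (12.2 − 1.4)/2 = 5.4 m; q_2 = 0.71 × 1.95 × 5.4 = 7.476 m³/s
w_3 = (14.8 − 5.8)/2 = 4.5 m; q_3 = 0.81 × 2.44 × 4.5 = 8.894 m³/s
w_4 = (17.8 − 12.2)/2 = 2.8 m; q_4 = 0.72 × 1.65 × 2.8 = 3.326 m³/s
w_5 = (18.9 − 14.8)/2 = 2.05 m; q_5 = 0.44 × 0.82 × 2.05 = 0.7396 m³/s
w_6 = (18.9 − 17.8)/2 = 0.55 m; q_6 = 0.28 × 0.40 × 0.55 = 0.06160 m³/s
Q = Σ qᵢ = 20.76 m³/s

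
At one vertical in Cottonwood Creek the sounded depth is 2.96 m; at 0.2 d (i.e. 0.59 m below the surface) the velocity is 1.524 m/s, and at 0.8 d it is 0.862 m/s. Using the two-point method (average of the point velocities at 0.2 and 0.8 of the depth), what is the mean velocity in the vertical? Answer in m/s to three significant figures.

v̄ = (1.524 + 0.862) / 2 = 1.193 m/s

1.19 m/s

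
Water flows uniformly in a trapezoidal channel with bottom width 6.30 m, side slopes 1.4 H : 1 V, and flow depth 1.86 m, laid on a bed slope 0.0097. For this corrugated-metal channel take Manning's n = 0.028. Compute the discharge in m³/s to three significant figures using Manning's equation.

A = (b + z·y)·y = (6.30 + 1.4×1.86)×1.86 = 16.56 m²
P = b + 2y√(1+z²) = 6.30 + 2×1.86×√(1+1.4²) = 12.70 m
R = A/P = 16.56/12.70 = 1.304 m
Q = (1/n)·A·R^(2/3)·S^(1/2) = (1/0.028) × 16.56 × 1.304^(2/3) × 0.0097^(1/2) = 69.53 m³/s

69.5 m³/s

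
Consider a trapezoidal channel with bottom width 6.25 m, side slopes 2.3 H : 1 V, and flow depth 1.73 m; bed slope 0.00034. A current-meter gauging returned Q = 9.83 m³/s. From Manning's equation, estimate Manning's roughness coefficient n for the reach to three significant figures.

0.0372

A = (b + z·y)·y = (6.25 + 2.3×1.73)×1.73 = 17.70 m²
P = b + 2y√(1+z²) = 6.25 + 2×1.73×√(1+2.3²) = 14.93 m
R = A/P = 17.70/14.93 = 1.185 m
n = (1/Q)·A·R^(2/3)·S^(1/2) = (1/9.83) × 17.70 × 1.120 × 0.01844 = 0.03718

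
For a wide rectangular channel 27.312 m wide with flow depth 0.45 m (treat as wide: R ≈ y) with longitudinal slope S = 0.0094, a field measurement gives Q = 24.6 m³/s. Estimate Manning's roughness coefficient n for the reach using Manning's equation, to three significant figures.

0.0284

A = b·y = 27.312 × 0.45 = 12.29 m²
Wide channel: R ≈ y = 0.45 m
n = (1/Q)·A·R^(2/3)·S^(1/2) = (1/24.6) × 12.29 × 0.5872 × 0.09695 = 0.02844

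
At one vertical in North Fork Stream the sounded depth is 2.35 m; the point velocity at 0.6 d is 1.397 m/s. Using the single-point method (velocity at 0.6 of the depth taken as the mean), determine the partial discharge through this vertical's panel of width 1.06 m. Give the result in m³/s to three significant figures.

3.48 m³/s

v̄ = v₀.₆ = 1.397 m/s
q = v̄ × d × w = 1.397 × 2.35 × 1.06 = 3.480 m³/s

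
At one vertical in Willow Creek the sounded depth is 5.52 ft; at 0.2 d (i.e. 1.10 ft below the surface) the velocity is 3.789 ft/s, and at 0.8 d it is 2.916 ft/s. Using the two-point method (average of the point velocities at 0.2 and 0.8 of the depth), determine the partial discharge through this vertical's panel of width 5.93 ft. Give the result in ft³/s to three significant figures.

v̄ = (3.789 + 2.916) / 2 = 3.353 ft/s
q = v̄ × d × w = 3.353 × 5.52 × 5.93 = 109.7 ft³/s

110 ft³/s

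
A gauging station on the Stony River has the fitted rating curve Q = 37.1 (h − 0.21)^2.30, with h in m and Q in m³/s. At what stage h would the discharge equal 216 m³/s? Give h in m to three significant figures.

h − h₀ = (Q/C)^(1/b) = (216/37.1)^(1/2.30) = 2.151 m
h = 0.21 + 2.151 = 2.361 m

2.36 m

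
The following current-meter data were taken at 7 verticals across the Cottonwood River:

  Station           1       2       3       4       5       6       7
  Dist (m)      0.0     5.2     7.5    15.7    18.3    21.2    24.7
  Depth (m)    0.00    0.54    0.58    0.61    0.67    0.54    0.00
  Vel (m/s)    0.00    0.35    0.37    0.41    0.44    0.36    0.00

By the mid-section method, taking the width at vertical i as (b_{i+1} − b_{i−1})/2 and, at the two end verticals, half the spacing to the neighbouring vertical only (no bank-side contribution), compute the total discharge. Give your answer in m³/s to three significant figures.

4.62 m³/s

w_2 = (7.5 − 0.0)/2 = 3.75 m; q_2 = 0.35 × 0.54 × 3.75 = 0.7088 m³/s
w_3 = (15.7 − 5.2)/2 = 5.25 m; q_3 = 0.37 × 0.58 × 5.25 = 1.127 m³/s
w_4 = (18.3 − 7.5)/2 = 5.4 m; q_4 = 0.41 × 0.61 × 5.4 = 1.351 m³/s
w_5 = (21.2 − 15.7)/2 = 2.75 m; q_5 = 0.44 × 0.67 × 2.75 = 0.8107 m³/s
w_6 = (24.7 − 18.3)/2 = 3.2 m; q_6 = 0.36 × 0.54 × 3.2 = 0.6221 m³/s
Stations 1, 7 contribute zero (depth or velocity is 0).
Q = Σ qᵢ = 4.619 m³/s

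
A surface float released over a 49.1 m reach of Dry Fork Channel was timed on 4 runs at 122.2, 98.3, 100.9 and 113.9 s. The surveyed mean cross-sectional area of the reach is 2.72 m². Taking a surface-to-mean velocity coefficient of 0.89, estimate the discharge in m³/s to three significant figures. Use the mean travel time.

1.09 m³/s

t̄ = (122.2 + 98.3 + 100.9 + 113.9) / 4 = 108.825 s
v_surface = L / t̄ = 49.1 / 108.825 = 0.4512 m/s
v_mean = 0.89 × 0.4512 = 0.4016 m/s
Q = A × v_mean = 2.72 × 0.4016 = 1.092 m³/s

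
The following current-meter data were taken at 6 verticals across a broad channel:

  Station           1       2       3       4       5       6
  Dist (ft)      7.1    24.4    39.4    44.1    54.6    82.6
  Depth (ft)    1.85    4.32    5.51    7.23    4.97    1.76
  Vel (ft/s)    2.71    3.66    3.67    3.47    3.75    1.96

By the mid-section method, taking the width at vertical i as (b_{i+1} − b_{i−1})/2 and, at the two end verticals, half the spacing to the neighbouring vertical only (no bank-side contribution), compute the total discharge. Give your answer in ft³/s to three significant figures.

1100 ft³/s

w_1 = (24.4 − 7.1)/2 = 8.65 ft; q_1 = 2.71 × 1.85 × 8.65 = 43.37 ft³/s
w_2 = (39.4 − 7.1)/2 = 16.15 ft; q_2 = 3.66 × 4.32 × 16.15 = 255.4 ft³/s
w_3 = (44.1 − 24.4)/2 = 9.85 ft; q_3 = 3.67 × 5.51 × 9.85 = 199.2 ft³/s
w_4 = (54.6 − 39.4)/2 = 7.6 ft; q_4 = 3.47 × 7.23 × 7.6 = 190.7 ft³/s
w_5 = (82.6 − 44.1)/2 = 19.25 ft; q_5 = 3.75 × 4.97 × 19.25 = 358.8 ft³/s
w_6 = (82.6 − 54.6)/2 = 14 ft; q_6 = 1.96 × 1.76 × 14 = 48.29 ft³/s
Q = Σ qᵢ = 1096 ft³/s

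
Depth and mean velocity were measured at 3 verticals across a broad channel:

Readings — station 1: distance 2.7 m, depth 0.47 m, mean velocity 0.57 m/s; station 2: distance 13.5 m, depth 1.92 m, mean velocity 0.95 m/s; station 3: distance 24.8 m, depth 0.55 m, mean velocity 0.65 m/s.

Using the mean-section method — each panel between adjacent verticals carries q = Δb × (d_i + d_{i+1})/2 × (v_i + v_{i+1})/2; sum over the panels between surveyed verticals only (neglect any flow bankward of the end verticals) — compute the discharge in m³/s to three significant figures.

Panel 1-2: Δb = 10.8 m, d̄ = (0.47+1.92)/2 = 1.195, v̄ = (0.57+0.95)/2 = 0.76 → q = 10.8×1.195×0.76 = 9.809 m³/s
Panel 2-3: Δb = 11.3 m, d̄ = (1.92+0.55)/2 = 1.235, v̄ = (0.95+0.65)/2 = 0.8 → q = 11.3×1.235×0.8 = 11.16 m³/s
Q = Σ q = 20.97 m³/s

21.0 m³/s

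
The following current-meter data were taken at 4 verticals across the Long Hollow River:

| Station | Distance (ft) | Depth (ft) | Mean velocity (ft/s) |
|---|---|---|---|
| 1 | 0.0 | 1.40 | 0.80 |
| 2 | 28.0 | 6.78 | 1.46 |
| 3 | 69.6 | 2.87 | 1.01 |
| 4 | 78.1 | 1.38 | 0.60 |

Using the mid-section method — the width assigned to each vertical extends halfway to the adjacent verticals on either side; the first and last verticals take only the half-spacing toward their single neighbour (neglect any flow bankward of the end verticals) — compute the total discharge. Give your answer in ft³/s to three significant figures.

w_1 = (28.0 − 0.0)/2 = 14 ft; q_1 = 0.80 × 1.40 × 14 = 15.68 ft³/s
w_2 = (69.6 − 0.0)/2 = 34.8 ft; q_2 = 1.46 × 6.78 × 34.8 = 344.5 ft³/s
w_3 = (78.1 − 28.0)/2 = 25.05 ft; q_3 = 1.01 × 2.87 × 25.05 = 72.61 ft³/s
w_4 = (78.1 − 69.6)/2 = 4.25 ft; q_4 = 0.60 × 1.38 × 4.25 = 3.519 ft³/s
Q = Σ qᵢ = 436.3 ft³/s

436 ft³/s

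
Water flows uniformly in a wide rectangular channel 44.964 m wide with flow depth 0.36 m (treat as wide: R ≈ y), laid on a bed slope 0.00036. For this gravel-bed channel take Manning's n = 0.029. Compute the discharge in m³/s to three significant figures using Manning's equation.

A = b·y = 44.964 × 0.36 = 16.19 m²
Wide channel: R ≈ y = 0.36 m
Q = (1/n)·A·R^(2/3)·S^(1/2) = (1/0.029) × 16.19 × 0.3600^(2/3) × 0.00036^(1/2) = 5.359 m³/s

5.36 m³/s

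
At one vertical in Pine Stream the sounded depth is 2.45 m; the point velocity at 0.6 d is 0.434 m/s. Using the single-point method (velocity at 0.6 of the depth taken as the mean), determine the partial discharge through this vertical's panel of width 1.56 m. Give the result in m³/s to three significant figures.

1.66 m³/s

v̄ = v₀.₆ = 0.434 m/s
q = v̄ × d × w = 0.4340 × 2.45 × 1.56 = 1.659 m³/s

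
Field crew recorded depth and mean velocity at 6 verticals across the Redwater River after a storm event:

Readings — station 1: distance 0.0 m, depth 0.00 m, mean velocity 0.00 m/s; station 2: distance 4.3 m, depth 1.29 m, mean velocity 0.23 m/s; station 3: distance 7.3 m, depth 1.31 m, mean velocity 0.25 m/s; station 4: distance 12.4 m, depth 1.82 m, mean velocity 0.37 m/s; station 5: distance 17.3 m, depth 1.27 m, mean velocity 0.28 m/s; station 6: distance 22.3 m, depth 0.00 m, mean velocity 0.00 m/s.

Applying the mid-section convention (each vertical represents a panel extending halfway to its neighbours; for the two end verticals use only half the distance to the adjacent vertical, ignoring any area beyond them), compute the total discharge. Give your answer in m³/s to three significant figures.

w_2 = (7.3 − 0.0)/2 = 3.65 m; q_2 = 0.23 × 1.29 × 3.65 = 1.083 m³/s
w_3 = (12.4 − 4.3)/2 = 4.05 m; q_3 = 0.25 × 1.31 × 4.05 = 1.326 m³/s
w_4 = (17.3 − 7.3)/2 = 5 m; q_4 = 0.37 × 1.82 × 5 = 3.367 m³/s
w_5 = (22.3 − 12.4)/2 = 4.95 m; q_5 = 0.28 × 1.27 × 4.95 = 1.760 m³/s
Stations 1, 6 contribute zero (depth or velocity is 0).
Q = Σ qᵢ = 7.537 m³/s

7.54 m³/s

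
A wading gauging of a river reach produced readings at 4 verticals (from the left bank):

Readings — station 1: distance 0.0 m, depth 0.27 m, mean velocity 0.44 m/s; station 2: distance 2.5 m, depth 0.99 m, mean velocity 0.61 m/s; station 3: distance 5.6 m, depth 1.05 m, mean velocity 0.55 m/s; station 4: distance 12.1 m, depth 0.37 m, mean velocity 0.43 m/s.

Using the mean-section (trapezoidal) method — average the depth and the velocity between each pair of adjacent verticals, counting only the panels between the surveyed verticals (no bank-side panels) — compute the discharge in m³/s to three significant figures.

Panel 1-2: Δb = 2.5 m, d̄ = (0.27+0.99)/2 = 0.63, v̄ = (0.44+0.61)/2 = 0.525 → q = 2.5×0.63×0.525 = 0.8269 m³/s
Panel 2-3: Δb = 3.1 m, d̄ = (0.99+1.05)/2 = 1.02, v̄ = (0.61+0.55)/2 = 0.58 → q = 3.1×1.02×0.58 = 1.834 m³/s
Panel 3-4: Δb = 6.5 m, d̄ = (1.05+0.37)/2 = 0.71, v̄ = (0.55+0.43)/2 = 0.49 → q = 6.5×0.71×0.49 = 2.261 m³/s
Q = Σ q = 4.922 m³/s

4.92 m³/s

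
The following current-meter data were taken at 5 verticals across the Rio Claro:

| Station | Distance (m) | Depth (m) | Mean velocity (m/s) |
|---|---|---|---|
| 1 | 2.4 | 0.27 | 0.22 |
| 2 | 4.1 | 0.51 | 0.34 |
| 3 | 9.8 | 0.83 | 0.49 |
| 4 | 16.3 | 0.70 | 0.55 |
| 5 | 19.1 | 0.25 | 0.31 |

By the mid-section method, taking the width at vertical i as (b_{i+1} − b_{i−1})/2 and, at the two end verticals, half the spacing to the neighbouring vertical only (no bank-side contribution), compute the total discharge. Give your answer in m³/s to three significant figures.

5.07 m³/s

w_1 = (4.1 − 2.4)/2 = 0.85 m; q_1 = 0.22 × 0.27 × 0.85 = 0.05049 m³/s
w_2 = (9.8 − 2.4)/2 = 3.7 m; q_2 = 0.34 × 0.51 × 3.7 = 0.6416 m³/s
w_3 = (16.3 − 4.1)/2 = 6.1 m; q_3 = 0.49 × 0.83 × 6.1 = 2.481 m³/s
w_4 = (19.1 − 9.8)/2 = 4.65 m; q_4 = 0.55 × 0.70 × 4.65 = 1.790 m³/s
w_5 = (19.1 − 16.3)/2 = 1.4 m; q_5 = 0.31 × 0.25 × 1.4 = 0.1085 m³/s
Q = Σ qᵢ = 5.072 m³/s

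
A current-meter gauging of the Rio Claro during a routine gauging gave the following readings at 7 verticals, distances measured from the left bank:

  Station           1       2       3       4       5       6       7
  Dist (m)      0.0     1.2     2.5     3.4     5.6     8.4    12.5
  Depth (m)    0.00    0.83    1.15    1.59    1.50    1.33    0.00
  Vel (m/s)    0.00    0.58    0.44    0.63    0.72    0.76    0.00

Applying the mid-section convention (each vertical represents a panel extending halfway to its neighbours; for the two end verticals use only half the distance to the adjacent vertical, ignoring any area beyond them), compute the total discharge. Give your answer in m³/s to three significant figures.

w_2 = (2.5 − 0.0)/2 = 1.25 m; q_2 = 0.58 × 0.83 × 1.25 = 0.6018 m³/s
w_3 = (3.4 − 1.2)/2 = 1.1 m; q_3 = 0.44 × 1.15 × 1.1 = 0.5566 m³/s
w_4 = (5.6 − 2.5)/2 = 1.55 m; q_4 = 0.63 × 1.59 × 1.55 = 1.553 m³/s
w_5 = (8.4 − 3.4)/2 = 2.5 m; q_5 = 0.72 × 1.50 × 2.5 = 2.700 m³/s
w_6 = (12.5 − 5.6)/2 = 3.45 m; q_6 = 0.76 × 1.33 × 3.45 = 3.487 m³/s
Stations 1, 7 contribute zero (depth or velocity is 0).
Q = Σ qᵢ = 8.898 m³/s

8.90 m³/s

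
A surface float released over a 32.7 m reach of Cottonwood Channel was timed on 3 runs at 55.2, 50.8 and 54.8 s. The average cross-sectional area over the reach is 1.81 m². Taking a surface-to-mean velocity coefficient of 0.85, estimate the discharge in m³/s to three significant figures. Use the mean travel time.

t̄ = (55.2 + 50.8 + 54.8) / 3 = 53.6 s
v_surface = L / t̄ = 32.7 / 53.6 = 0.6101 m/s
v_mean = 0.85 × 0.6101 = 0.5186 m/s
Q = A × v_mean = 1.81 × 0.5186 = 0.9386 m³/s

0.939 m³/s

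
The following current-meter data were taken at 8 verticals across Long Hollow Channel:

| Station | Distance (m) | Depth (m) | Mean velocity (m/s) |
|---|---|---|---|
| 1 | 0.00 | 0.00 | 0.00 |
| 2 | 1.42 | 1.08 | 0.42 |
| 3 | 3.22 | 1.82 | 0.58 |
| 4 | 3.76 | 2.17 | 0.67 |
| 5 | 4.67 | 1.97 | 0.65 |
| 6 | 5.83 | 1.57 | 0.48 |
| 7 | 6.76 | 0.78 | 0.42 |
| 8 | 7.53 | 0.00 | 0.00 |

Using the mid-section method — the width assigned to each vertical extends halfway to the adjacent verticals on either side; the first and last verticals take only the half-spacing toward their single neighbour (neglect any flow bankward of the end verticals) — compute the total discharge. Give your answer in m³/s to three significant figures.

w_2 = (3.22 − 0.00)/2 = 1.61 m; q_2 = 0.42 × 1.08 × 1.61 = 0.7303 m³/s
w_3 = (3.76 − 1.42)/2 = 1.17 m; q_3 = 0.58 × 1.82 × 1.17 = 1.235 m³/s
w_4 = (4.67 − 3.22)/2 = 0.725 m; q_4 = 0.67 × 2.17 × 0.725 = 1.054 m³/s
w_5 = (5.83 − 3.76)/2 = 1.035 m; q_5 = 0.65 × 1.97 × 1.035 = 1.325 m³/s
w_6 = (6.76 − 4.67)/2 = 1.045 m; q_6 = 0.48 × 1.57 × 1.045 = 0.7875 m³/s
w_7 = (7.53 − 5.83)/2 = 0.85 m; q_7 = 0.42 × 0.78 × 0.85 = 0.2785 m³/s
Stations 1, 8 contribute zero (depth or velocity is 0).
Q = Σ qᵢ = 5.411 m³/s

5.41 m³/s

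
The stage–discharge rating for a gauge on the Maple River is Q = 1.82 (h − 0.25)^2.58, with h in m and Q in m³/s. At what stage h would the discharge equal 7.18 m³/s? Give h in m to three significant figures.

h − h₀ = (Q/C)^(1/b) = (7.18/1.82)^(1/2.58) = 1.702 m
h = 0.25 + 1.702 = 1.952 m

1.95 m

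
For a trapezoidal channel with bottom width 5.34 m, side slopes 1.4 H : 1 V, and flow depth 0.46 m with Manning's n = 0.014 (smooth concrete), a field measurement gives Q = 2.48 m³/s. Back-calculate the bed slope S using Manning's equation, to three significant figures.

A = (b + z·y)·y = (5.34 + 1.4×0.46)×0.46 = 2.753 m²
P = b + 2y√(1+z²) = 5.34 + 2×0.46×√(1+1.4²) = 6.923 m
R = A/P = 2.753/6.923 = 0.3976 m
S = (Q·n / (1·A·R^(2/3)))² = (2.48×0.014 / (1×2.753×0.5407))² = 0.0005441

0.000544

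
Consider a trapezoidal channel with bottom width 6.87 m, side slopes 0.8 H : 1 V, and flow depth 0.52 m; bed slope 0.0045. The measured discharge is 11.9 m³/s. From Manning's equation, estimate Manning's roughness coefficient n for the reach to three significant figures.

0.0128

A = (b + z·y)·y = (6.87 + 0.8×0.52)×0.52 = 3.789 m²
P = b + 2y√(1+z²) = 6.87 + 2×0.52×√(1+0.8²) = 8.202 m
R = A/P = 3.789/8.202 = 0.4619 m
n = (1/Q)·A·R^(2/3)·S^(1/2) = (1/11.9) × 3.789 × 0.5976 × 0.06708 = 0.01276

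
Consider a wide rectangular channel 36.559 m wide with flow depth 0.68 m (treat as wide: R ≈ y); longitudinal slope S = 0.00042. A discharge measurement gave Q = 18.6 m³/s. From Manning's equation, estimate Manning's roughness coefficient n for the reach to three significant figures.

0.0212

A = b·y = 36.559 × 0.68 = 24.86 m²
Wide channel: R ≈ y = 0.68 m
n = (1/Q)·A·R^(2/3)·S^(1/2) = (1/18.6) × 24.86 × 0.7733 × 0.02049 = 0.02118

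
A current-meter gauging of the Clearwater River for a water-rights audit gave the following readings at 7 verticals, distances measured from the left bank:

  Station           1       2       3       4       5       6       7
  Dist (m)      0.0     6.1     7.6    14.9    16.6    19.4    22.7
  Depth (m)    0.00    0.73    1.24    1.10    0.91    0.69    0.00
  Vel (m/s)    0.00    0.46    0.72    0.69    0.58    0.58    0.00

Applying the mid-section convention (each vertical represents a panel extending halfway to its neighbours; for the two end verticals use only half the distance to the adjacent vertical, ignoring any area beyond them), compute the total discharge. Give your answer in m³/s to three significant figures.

11.0 m³/s

w_2 = (7.6 − 0.0)/2 = 3.8 m; q_2 = 0.46 × 0.73 × 3.8 = 1.276 m³/s
w_3 = (14.9 − 6.1)/2 = 4.4 m; q_3 = 0.72 × 1.24 × 4.4 = 3.928 m³/s
w_4 = (16.6 − 7.6)/2 = 4.5 m; q_4 = 0.69 × 1.10 × 4.5 = 3.416 m³/s
w_5 = (19.4 − 14.9)/2 = 2.25 m; q_5 = 0.58 × 0.91 × 2.25 = 1.188 m³/s
w_6 = (22.7 − 16.6)/2 = 3.05 m; q_6 = 0.58 × 0.69 × 3.05 = 1.221 m³/s
Stations 1, 7 contribute zero (depth or velocity is 0).
Q = Σ qᵢ = 11.03 m³/s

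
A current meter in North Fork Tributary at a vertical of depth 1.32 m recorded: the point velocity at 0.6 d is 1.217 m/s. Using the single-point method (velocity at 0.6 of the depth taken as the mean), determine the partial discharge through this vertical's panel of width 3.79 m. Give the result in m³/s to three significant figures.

v̄ = v₀.₆ = 1.217 m/s
q = v̄ × d × w = 1.217 × 1.32 × 3.79 = 6.088 m³/s

6.09 m³/s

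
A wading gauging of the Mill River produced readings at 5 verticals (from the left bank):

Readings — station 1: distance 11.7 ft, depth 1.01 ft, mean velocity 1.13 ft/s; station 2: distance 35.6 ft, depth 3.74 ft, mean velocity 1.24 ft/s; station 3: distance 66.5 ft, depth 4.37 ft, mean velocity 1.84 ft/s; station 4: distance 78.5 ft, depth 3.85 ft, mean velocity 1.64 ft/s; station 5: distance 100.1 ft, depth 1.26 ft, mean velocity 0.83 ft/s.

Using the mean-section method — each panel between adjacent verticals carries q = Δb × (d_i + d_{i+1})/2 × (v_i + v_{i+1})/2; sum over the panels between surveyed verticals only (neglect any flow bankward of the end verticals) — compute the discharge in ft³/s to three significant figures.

Panel 1-2: Δb = 23.9 ft, d̄ = (1.01+3.74)/2 = 2.375, v̄ = (1.13+1.24)/2 = 1.185 → q = 23.9×2.375×1.185 = 67.26 ft³/s
Panel 2-3: Δb = 30.9 ft, d̄ = (3.74+4.37)/2 = 4.055, v̄ = (1.24+1.84)/2 = 1.54 → q = 30.9×4.055×1.54 = 193.0 ft³/s
Panel 3-4: Δb = 12 ft, d̄ = (4.37+3.85)/2 = 4.11, v̄ = (1.84+1.64)/2 = 1.74 → q = 12×4.11×1.74 = 85.82 ft³/s
Panel 4-5: Δb = 21.6 ft, d̄ = (3.85+1.26)/2 = 2.555, v̄ = (1.64+0.83)/2 = 1.235 → q = 21.6×2.555×1.235 = 68.16 ft³/s
Q = Σ q = 414.2 ft³/s

414 ft³/s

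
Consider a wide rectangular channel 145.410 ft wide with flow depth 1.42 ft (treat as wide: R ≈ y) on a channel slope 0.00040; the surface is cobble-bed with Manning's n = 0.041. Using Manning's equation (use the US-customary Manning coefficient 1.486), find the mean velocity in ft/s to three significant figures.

0.916 ft/s

A = b·y = 145.410 × 1.42 = 206.5 ft²
Wide channel: R ≈ y = 1.42 ft
Q = (1.486/n)·A·R^(2/3)·S^(1/2) = (1.486/0.041) × 206.5 × 1.420^(2/3) × 0.00040^(1/2) = 189.1 ft³/s
V = Q/A = 189.1/206.5 = 0.9158 ft/s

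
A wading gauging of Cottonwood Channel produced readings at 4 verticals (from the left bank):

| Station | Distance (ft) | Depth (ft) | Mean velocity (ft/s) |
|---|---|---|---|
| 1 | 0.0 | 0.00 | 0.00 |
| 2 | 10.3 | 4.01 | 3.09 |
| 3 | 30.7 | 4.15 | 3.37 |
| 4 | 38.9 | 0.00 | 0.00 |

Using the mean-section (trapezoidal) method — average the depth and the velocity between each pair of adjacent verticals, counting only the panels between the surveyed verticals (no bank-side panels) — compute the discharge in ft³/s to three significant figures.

Panel 1-2: Δb = 10.3 ft, d̄ = (0.00+4.01)/2 = 2.005, v̄ = (0.00+3.09)/2 = 1.545 → q = 10.3×2.005×1.545 = 31.91 ft³/s
Panel 2-3: Δb = 20.4 ft, d̄ = (4.01+4.15)/2 = 4.08, v̄ = (3.09+3.37)/2 = 3.23 → q = 20.4×4.08×3.23 = 268.8 ft³/s
Panel 3-4: Δb = 8.2 ft, d̄ = (4.15+0.00)/2 = 2.075, v̄ = (3.37+0.00)/2 = 1.685 → q = 8.2×2.075×1.685 = 28.67 ft³/s
Q = Σ q = 329.4 ft³/s

329 ft³/s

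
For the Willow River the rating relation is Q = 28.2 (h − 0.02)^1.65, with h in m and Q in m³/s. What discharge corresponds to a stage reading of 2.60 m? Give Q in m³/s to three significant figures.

135 m³/s

Q = 28.2 × (2.60 − 0.02)^1.65 = 28.2 × 2.58^1.65 = 134.7 m³/s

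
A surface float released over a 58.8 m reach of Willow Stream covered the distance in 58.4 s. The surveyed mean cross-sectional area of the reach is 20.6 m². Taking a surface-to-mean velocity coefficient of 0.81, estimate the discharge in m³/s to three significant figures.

v_surface = L / t̄ = 58.8 / 58.4 = 1.007 m/s
v_mean = 0.81 × 1.007 = 0.8155 m/s
Q = A × v_mean = 20.6 × 0.8155 = 16.80 m³/s

16.8 m³/s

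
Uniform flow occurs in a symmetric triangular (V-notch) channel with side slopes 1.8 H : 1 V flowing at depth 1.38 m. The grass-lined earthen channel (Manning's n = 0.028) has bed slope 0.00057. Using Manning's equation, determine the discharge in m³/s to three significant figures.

A = z·y² = 1.8×1.38² = 3.428 m²
P = 2y√(1+z²) = 2×1.38×√(1+1.8²) = 5.683 m
R = A/P = 3.428/5.683 = 0.6032 m
Q = (1/n)·A·R^(2/3)·S^(1/2) = (1/0.028) × 3.428 × 0.6032^(2/3) × 0.00057^(1/2) = 2.087 m³/s

2.09 m³/s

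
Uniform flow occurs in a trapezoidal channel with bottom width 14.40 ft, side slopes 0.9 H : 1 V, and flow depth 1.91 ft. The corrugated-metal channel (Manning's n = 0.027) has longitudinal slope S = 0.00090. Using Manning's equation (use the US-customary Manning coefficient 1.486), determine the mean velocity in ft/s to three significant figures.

2.24 ft/s

A = (b + z·y)·y = (14.40 + 0.9×1.91)×1.91 = 30.79 ft²
P = b + 2y√(1+z²) = 14.40 + 2×1.91×√(1+0.9²) = 19.54 ft
R = A/P = 30.79/19.54 = 1.576 ft
Q = (1.486/n)·A·R^(2/3)·S^(1/2) = (1.486/0.027) × 30.79 × 1.576^(2/3) × 0.00090^(1/2) = 68.83 ft³/s
V = Q/A = 68.83/30.79 = 2.236 ft/s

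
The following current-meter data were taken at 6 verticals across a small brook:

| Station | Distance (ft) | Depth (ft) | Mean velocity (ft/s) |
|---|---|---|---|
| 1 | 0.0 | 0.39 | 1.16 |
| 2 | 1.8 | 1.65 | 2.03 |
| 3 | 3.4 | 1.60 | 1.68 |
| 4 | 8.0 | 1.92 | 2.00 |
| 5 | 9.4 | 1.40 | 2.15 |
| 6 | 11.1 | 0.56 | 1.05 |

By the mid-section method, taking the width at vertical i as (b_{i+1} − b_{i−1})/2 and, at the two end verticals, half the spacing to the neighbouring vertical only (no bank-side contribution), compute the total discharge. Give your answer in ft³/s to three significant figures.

w_1 = (1.8 − 0.0)/2 = 0.9 ft; q_1 = 1.16 × 0.39 × 0.9 = 0.4072 ft³/s
w_2 = (3.4 − 0.0)/2 = 1.7 ft; q_2 = 2.03 × 1.65 × 1.7 = 5.694 ft³/s
w_3 = (8.0 − 1.8)/2 = 3.1 ft; q_3 = 1.68 × 1.60 × 3.1 = 8.333 ft³/s
w_4 = (9.4 − 3.4)/2 = 3 ft; q_4 = 2.00 × 1.92 × 3 = 11.52 ft³/s
w_5 = (11.1 − 8.0)/2 = 1.55 ft; q_5 = 2.15 × 1.40 × 1.55 = 4.666 ft³/s
w_6 = (11.1 − 9.4)/2 = 0.85 ft; q_6 = 1.05 × 0.56 × 0.85 = 0.4998 ft³/s
Q = Σ qᵢ = 31.12 ft³/s

31.1 ft³/s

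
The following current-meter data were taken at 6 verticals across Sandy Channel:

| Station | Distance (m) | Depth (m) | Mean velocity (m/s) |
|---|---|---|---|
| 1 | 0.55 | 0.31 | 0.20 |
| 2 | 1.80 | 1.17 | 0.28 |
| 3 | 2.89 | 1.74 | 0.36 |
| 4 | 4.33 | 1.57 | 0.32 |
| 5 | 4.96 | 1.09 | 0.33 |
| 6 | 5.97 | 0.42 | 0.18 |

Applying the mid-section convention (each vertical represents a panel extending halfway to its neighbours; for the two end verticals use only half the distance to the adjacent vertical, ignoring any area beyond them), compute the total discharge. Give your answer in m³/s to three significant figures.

w_1 = (1.80 − 0.55)/2 = 0.625 m; q_1 = 0.20 × 0.31 × 0.625 = 0.03875 m³/s
w_2 = (2.89 − 0.55)/2 = 1.17 m; q_2 = 0.28 × 1.17 × 1.17 = 0.3833 m³/s
w_3 = (4.33 − 1.80)/2 = 1.265 m; q_3 = 0.36 × 1.74 × 1.265 = 0.7924 m³/s
w_4 = (4.96 − 2.89)/2 = 1.035 m; q_4 = 0.32 × 1.57 × 1.035 = 0.5200 m³/s
w_5 = (5.97 − 4.33)/2 = 0.82 m; q_5 = 0.33 × 1.09 × 0.82 = 0.2950 m³/s
w_6 = (5.97 − 4.96)/2 = 0.505 m; q_6 = 0.18 × 0.42 × 0.505 = 0.03818 m³/s
Q = Σ qᵢ = 2.068 m³/s

2.07 m³/s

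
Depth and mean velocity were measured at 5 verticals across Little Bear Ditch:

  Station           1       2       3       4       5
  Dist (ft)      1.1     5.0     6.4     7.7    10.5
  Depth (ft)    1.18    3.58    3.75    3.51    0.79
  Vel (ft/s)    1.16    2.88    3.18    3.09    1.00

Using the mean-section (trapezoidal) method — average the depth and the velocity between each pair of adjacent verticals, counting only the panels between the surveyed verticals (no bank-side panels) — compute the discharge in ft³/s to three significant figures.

Panel 1-2: Δb = 3.9 ft, d̄ = (1.18+3.58)/2 = 2.38, v̄ = (1.16+2.88)/2 = 2.02 → q = 3.9×2.38×2.02 = 18.75 ft³/s
Panel 2-3: Δb = 1.4 ft, d̄ = (3.58+3.75)/2 = 3.665, v̄ = (2.88+3.18)/2 = 3.03 → q = 1.4×3.665×3.03 = 15.55 ft³/s
Panel 3-4: Δb = 1.3 ft, d̄ = (3.75+3.51)/2 = 3.63, v̄ = (3.18+3.09)/2 = 3.135 → q = 1.3×3.63×3.135 = 14.79 ft³/s
Panel 4-5: Δb = 2.8 ft, d̄ = (3.51+0.79)/2 = 2.15, v̄ = (3.09+1.00)/2 = 2.045 → q = 2.8×2.15×2.045 = 12.31 ft³/s
Q = Σ q = 61.40 ft³/s

61.4 ft³/s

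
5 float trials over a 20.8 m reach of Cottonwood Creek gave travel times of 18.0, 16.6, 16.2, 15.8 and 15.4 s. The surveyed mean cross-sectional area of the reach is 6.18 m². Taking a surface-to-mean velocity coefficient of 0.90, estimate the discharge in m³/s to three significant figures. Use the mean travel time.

t̄ = (18.0 + 16.6 + 16.2 + 15.8 + 15.4) / 5 = 16.4 s
v_surface = L / t̄ = 20.8 / 16.4 = 1.268 m/s
v_mean = 0.90 × 1.268 = 1.141 m/s
Q = A × v_mean = 6.18 × 1.141 = 7.054 m³/s

7.05 m³/s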